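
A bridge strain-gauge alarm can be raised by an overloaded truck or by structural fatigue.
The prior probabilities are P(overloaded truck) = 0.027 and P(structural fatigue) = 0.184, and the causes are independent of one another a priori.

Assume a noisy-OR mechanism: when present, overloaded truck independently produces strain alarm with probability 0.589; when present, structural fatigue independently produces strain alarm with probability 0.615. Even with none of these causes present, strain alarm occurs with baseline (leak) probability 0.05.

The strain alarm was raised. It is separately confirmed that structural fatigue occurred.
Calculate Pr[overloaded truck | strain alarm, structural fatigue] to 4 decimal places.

Pr[overloaded truck | strain alarm, structural fatigue] ≈ 0.0358

Under noisy-OR, P(strain alarm | causes) = 1 − (1−0.05)·∏(1−qᵢ) over the active causes.
For the numerator, keep only overloaded truck=true terms: 0.849677×0.027 = 0.022941
Denominator P(strain alarm | structural fatigue): 0.63425×0.973 + 0.849677×0.027 = 0.640066
Posterior = 0.022941 / 0.640066 ≈ 0.0358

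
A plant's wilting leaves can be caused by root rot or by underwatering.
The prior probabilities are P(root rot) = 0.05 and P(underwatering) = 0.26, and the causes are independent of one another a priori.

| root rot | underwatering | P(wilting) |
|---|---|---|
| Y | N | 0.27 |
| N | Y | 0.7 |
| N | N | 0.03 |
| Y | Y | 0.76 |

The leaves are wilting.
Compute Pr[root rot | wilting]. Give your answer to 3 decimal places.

Pr[root rot | wilting] ≈ 0.093

P(wilting) = 0.03·0.95·0.74 + 0.7·0.95·0.26 + 0.27·0.05·0.74 + 0.76·0.05·0.26 = 0.021090 + 0.172900 + 0.009990 + 0.009880 = 0.213860
Of this, 0.019870 comes from 0.009990 + 0.009880 (the root rot=true cases).
P(root rot | wilting) = 0.019870 / 0.213860 ≈ 0.093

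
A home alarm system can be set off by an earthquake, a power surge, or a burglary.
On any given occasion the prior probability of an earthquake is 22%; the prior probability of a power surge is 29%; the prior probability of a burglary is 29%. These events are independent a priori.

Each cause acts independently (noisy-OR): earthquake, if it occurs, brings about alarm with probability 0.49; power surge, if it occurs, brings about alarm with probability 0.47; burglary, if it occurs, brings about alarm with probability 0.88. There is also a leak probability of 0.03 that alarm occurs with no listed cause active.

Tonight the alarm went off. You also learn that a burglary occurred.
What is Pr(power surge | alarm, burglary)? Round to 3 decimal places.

Pr(power surge | alarm, burglary) ≈ 0.301

Under noisy-OR, P(alarm | causes) = 1 − (1−0.03)·∏(1−qᵢ) over the active causes.
Sum P(alarm|·) weighted by the priors over the 4 (earthquake, power surge) configurations:
  P(alarm | burglary) = 0.8836·0.78·0.71 + 0.938308·0.78·0.29 + 0.940636·0.22·0.71 + 0.968537·0.22·0.29
        = 0.489338 + 0.212245 + 0.146927 + 0.061793 = 0.910303
Keeping only the power surge-present terms gives 0.274038, so
  P(power surge | alarm, burglary) = 0.274038 / 0.910303 ≈ 0.301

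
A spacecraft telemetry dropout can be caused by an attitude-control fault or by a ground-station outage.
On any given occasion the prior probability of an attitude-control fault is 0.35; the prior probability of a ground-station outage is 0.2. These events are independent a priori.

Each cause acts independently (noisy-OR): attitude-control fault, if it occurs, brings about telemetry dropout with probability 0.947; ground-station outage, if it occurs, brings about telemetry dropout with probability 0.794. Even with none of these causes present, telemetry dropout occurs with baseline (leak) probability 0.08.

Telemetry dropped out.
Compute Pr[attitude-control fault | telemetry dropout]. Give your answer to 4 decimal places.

Under noisy-OR, P(telemetry dropout | causes) = 1 − (1−0.08)·∏(1−qᵢ) over the active causes.
Numerator (weight on configurations with attitude-control fault): 0.266347 + 0.069297 = 0.335644
The normalizing constant is 0.08*0.65*0.8 + 0.81048*0.65*0.2 + 0.95124*0.35*0.8 + 0.989955*0.35*0.2 = 0.482606
P(attitude-control fault | telemetry dropout) = 0.335644/0.482606 ≈ 0.6955

Pr[attitude-control fault | telemetry dropout] ≈ 0.6955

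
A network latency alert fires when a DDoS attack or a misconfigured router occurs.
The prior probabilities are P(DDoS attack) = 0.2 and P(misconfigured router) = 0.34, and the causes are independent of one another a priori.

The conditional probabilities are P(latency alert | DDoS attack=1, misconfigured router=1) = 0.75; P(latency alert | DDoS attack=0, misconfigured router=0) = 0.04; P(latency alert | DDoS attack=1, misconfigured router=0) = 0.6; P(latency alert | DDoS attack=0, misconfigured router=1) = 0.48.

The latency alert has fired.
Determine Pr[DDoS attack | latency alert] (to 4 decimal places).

Pr[DDoS attack | latency alert] ≈ 0.4619

Enumerate the 4 (DDoS attack, misconfigured router) configurations and weight by the priors:
  P(latency alert) = 0.04×0.8×0.66 + 0.48×0.8×0.34 + 0.6×0.2×0.66 + 0.75×0.2×0.34
        = 0.021120 + 0.130560 + 0.079200 + 0.051000 = 0.281880
Configurations with DDoS attack contribute 0.130200, so
  P(DDoS attack | latency alert) = 0.130200 / 0.281880 ≈ 0.4619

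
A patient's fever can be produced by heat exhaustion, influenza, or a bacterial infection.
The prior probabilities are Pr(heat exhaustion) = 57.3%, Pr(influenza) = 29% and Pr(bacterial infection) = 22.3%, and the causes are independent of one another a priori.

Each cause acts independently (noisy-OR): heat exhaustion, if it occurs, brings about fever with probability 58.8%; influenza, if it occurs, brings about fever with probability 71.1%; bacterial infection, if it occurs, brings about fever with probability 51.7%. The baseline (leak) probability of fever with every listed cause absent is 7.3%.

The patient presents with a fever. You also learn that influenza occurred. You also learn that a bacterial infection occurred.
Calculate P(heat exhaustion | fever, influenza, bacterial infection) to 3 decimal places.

P(heat exhaustion | fever, influenza, bacterial infection) ≈ 0.593

Under noisy-OR, P(fever | causes) = 1 − (1−0.073)·∏(1−qᵢ) over the active causes.
By total probability over both values of heat exhaustion:
  P(fever | influenza, bacterial infection) = 0.870603·0.427 + 0.946688·0.573
        = 0.371747 + 0.542452 = 0.914199
Configurations with heat exhaustion contribute 0.542452, so
  P(heat exhaustion | fever, influenza, bacterial infection) = 0.542452 / 0.914199 ≈ 0.593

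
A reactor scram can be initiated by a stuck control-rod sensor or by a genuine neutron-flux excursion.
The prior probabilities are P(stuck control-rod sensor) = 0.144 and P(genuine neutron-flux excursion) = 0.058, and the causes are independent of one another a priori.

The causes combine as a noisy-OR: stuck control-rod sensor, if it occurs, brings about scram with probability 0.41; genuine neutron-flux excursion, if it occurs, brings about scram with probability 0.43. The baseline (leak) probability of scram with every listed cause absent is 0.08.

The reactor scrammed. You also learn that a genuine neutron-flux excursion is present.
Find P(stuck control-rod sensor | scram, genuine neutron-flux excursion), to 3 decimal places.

P(stuck control-rod sensor | scram, genuine neutron-flux excursion) ≈ 0.196

Under noisy-OR, P(scram | causes) = 1 − (1−0.08)·∏(1−qᵢ) over the active causes.
Enumerate both values of stuck control-rod sensor and weight by the priors:
  P(scram | genuine neutron-flux excursion) = 0.4756*0.856 + 0.690604*0.144
        = 0.407114 + 0.099447 = 0.506561
Keeping only the stuck control-rod sensor-present terms gives 0.099447, so
  P(stuck control-rod sensor | scram, genuine neutron-flux excursion) = 0.099447 / 0.506561 ≈ 0.196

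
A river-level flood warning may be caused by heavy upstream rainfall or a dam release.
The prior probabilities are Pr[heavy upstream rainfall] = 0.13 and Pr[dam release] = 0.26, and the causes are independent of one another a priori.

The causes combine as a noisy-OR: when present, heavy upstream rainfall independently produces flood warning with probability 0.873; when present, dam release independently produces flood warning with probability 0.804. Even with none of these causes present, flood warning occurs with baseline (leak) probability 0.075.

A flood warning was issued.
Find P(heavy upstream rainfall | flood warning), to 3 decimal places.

P(heavy upstream rainfall | flood warning) ≈ 0.336

Under noisy-OR, P(flood warning | causes) = 1 − (1−0.075)·∏(1−qᵢ) over the active causes.
Numerator (weight on configurations with heavy upstream rainfall): 0.084899 + 0.033022 = 0.117921
Normalizer over all consistent configurations: 0.075·0.87·0.74 + 0.8187·0.87·0.26 + 0.882525·0.13·0.74 + 0.976975·0.13·0.26 = 0.351396
P(heavy upstream rainfall | flood warning) = 0.117921/0.351396 ≈ 0.336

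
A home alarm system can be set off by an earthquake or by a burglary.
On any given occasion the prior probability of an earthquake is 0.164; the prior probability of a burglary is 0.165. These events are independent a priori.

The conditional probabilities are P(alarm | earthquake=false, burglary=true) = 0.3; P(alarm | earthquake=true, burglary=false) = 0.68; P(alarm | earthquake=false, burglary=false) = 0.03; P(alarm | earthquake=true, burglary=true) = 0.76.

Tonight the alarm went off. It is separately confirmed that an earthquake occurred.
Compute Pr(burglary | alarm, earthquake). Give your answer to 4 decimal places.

P(alarm | earthquake) = 0.68*0.835 + 0.76*0.165 = 0.567800 + 0.125400 = 0.693200
Of this, 0.125400 comes from 0.76*0.165 (the burglary=true cases).
P(burglary | alarm, earthquake) = 0.125400 / 0.693200 ≈ 0.1809

Pr(burglary | alarm, earthquake) ≈ 0.1809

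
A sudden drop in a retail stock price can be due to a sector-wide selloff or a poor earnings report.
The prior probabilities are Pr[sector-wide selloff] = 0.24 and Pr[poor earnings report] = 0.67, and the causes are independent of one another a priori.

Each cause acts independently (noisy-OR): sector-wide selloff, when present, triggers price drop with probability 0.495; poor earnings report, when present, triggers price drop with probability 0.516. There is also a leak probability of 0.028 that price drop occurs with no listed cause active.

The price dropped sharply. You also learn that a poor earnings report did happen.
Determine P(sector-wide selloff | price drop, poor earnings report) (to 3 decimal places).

P(sector-wide selloff | price drop, poor earnings report) ≈ 0.313

Under noisy-OR, P(price drop | causes) = 1 − (1−0.028)·∏(1−qᵢ) over the active causes.
P(price drop | poor earnings report) = 0.529552*0.76 + 0.762424*0.24 = 0.402460 + 0.182982 = 0.585442
The sector-wide selloff-present share is 0.762424*0.24 = 0.182982.
So P(sector-wide selloff | price drop, poor earnings report) = 0.182982/0.585442 ≈ 0.313.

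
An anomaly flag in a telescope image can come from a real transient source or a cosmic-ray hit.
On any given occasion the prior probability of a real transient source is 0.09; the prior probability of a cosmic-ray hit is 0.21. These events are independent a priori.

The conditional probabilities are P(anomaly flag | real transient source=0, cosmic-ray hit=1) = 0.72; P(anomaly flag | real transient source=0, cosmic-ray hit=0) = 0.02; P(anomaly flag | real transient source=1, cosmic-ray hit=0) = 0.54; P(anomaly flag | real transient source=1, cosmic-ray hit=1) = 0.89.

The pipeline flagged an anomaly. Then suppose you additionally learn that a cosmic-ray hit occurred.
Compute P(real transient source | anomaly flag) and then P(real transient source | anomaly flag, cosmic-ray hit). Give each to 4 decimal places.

P(real transient source | anomaly flag) ≈ 0.2665; P(real transient source | anomaly flag, cosmic-ray hit) ≈ 0.1089

Numerator (weight on configurations with real transient source): 0.038394 + 0.016821 = 0.055215
Denominator P(anomaly flag): 0.02×0.91×0.79 + 0.72×0.91×0.21 + 0.54×0.09×0.79 + 0.89×0.09×0.21 = 0.207185
Posterior = 0.055215 / 0.207185 ≈ 0.2665

Now condition on the additional information:
P(anomaly flag | cosmic-ray hit) = 0.72·0.91 + 0.89·0.09 = 0.655200 + 0.080100 = 0.735300
Restricting to configurations with real transient source present: 0.89·0.09 = 0.080100.
Hence the posterior is 0.080100/0.735300 ≈ 0.1089.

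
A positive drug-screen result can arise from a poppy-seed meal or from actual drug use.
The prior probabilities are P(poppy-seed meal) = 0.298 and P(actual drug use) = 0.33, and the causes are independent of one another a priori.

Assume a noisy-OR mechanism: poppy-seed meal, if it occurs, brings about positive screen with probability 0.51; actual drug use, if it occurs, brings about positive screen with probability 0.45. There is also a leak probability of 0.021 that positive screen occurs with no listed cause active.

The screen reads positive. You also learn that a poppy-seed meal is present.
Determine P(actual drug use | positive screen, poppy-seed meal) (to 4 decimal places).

P(actual drug use | positive screen, poppy-seed meal) ≈ 0.4107

Under noisy-OR, P(positive screen | causes) = 1 − (1−0.021)·∏(1−qᵢ) over the active causes.
P(positive screen | poppy-seed meal) = 0.52029×0.67 + 0.73616×0.33 = 0.348594 + 0.242933 = 0.591527
The actual drug use-present share is 0.73616×0.33 = 0.242933.
P(actual drug use | positive screen, poppy-seed meal) = 0.242933 / 0.591527 ≈ 0.4107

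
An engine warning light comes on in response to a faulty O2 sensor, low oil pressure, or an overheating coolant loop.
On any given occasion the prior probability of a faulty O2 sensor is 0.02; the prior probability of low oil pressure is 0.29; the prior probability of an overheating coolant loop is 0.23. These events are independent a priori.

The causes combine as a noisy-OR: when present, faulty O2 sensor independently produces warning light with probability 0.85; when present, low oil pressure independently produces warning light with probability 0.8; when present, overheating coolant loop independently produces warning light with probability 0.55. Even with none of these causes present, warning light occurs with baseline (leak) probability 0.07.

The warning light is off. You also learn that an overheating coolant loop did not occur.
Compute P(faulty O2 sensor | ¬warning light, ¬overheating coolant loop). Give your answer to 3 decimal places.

P(faulty O2 sensor | ¬warning light, ¬overheating coolant loop) ≈ 0.003

Under noisy-OR, P(warning light | causes) = 1 − (1−0.07)·∏(1−qᵢ) over the active causes.
Sum P(¬warning light|·) weighted by the priors over the 4 (faulty O2 sensor, low oil pressure) configurations:
  P(¬warning light | ¬overheating coolant loop) = 0.93*0.98*0.71 + 0.186*0.98*0.29 + 0.1395*0.02*0.71 + 0.0279*0.02*0.29
        = 0.647094 + 0.052861 + 0.001981 + 0.000162 = 0.702098
Configurations with faulty O2 sensor contribute 0.002143, so
  P(faulty O2 sensor | ¬warning light, ¬overheating coolant loop) = 0.002143 / 0.702098 ≈ 0.003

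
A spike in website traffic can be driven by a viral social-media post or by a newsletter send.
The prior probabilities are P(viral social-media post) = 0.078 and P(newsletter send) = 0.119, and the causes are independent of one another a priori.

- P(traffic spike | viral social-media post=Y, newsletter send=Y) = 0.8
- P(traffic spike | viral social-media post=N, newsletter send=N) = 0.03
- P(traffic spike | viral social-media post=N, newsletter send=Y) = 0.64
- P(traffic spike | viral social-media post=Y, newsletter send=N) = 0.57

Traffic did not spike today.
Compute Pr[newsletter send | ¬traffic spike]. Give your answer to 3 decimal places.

Pr[newsletter send | ¬traffic spike] ≈ 0.048

Enumerate the 4 (viral social-media post, newsletter send) configurations and weight by the priors:
  P(¬traffic spike) = 0.97×0.922×0.881 + 0.36×0.922×0.119 + 0.43×0.078×0.881 + 0.2×0.078×0.119
        = 0.787914 + 0.039498 + 0.029549 + 0.001856 = 0.858817
Configurations with newsletter send contribute 0.041354, so
  P(newsletter send | ¬traffic spike) = 0.041354 / 0.858817 ≈ 0.048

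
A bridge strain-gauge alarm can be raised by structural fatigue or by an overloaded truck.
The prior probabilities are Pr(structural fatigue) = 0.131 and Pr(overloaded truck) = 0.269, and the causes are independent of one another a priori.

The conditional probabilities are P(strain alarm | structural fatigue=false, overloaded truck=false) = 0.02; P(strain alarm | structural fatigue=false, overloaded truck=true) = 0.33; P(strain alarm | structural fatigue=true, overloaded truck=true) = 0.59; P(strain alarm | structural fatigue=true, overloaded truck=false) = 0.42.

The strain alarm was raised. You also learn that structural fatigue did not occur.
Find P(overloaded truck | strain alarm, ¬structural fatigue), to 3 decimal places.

P(strain alarm | ¬structural fatigue) = 0.02*0.731 + 0.33*0.269 = 0.014620 + 0.088770 = 0.103390
Restricting to configurations with overloaded truck present: 0.33*0.269 = 0.088770.
Hence the posterior is 0.088770/0.103390 ≈ 0.859.

P(overloaded truck | strain alarm, ¬structural fatigue) ≈ 0.859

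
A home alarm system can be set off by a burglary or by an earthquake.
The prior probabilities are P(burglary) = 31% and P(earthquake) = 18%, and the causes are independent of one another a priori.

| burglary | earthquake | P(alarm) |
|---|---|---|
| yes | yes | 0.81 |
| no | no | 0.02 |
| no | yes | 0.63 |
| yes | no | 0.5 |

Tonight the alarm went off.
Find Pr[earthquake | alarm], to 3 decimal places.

By total probability over the 4 (burglary, earthquake) configurations:
  P(alarm) = 0.02*0.69*0.82 + 0.63*0.69*0.18 + 0.5*0.31*0.82 + 0.81*0.31*0.18
        = 0.011316 + 0.078246 + 0.127100 + 0.045198 = 0.261860
The terms with earthquake present sum to 0.123444, so
  P(earthquake | alarm) = 0.123444 / 0.261860 ≈ 0.471

Pr[earthquake | alarm] ≈ 0.471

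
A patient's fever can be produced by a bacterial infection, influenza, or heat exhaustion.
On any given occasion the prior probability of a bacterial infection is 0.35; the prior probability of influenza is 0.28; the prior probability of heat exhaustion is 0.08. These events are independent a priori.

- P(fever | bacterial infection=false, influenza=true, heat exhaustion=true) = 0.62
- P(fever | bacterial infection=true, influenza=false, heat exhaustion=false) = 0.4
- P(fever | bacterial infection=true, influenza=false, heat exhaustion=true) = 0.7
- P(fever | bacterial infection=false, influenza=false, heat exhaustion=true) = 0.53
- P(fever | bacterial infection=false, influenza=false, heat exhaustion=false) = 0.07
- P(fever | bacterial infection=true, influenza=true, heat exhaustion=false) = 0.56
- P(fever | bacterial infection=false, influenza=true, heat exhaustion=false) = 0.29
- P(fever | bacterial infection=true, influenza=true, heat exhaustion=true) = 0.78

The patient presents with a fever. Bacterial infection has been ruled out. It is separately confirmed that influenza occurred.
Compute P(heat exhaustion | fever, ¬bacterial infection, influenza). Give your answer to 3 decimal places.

Weight on heat exhaustion=true, given the evidence: 0.62*0.08 = 0.049600
Denominator P(fever | ¬bacterial infection, influenza): 0.29*0.92 + 0.62*0.08 = 0.316400
Posterior = 0.049600 / 0.316400 ≈ 0.157

P(heat exhaustion | fever, ¬bacterial infection, influenza) ≈ 0.157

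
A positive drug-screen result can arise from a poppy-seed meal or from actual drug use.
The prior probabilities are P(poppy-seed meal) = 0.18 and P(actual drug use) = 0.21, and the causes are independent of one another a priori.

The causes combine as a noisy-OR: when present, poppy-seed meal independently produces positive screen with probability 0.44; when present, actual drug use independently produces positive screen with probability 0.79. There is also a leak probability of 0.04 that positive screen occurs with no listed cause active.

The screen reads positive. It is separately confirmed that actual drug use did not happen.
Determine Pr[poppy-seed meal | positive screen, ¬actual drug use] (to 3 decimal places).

Pr[poppy-seed meal | positive screen, ¬actual drug use] ≈ 0.717

Under noisy-OR, P(positive screen | causes) = 1 − (1−0.04)·∏(1−qᵢ) over the active causes.
P(positive screen | ¬actual drug use) = 0.04*0.82 + 0.4624*0.18 = 0.032800 + 0.083232 = 0.116032
The poppy-seed meal-present share is 0.4624*0.18 = 0.083232.
P(poppy-seed meal | positive screen, ¬actual drug use) = 0.083232 / 0.116032 ≈ 0.717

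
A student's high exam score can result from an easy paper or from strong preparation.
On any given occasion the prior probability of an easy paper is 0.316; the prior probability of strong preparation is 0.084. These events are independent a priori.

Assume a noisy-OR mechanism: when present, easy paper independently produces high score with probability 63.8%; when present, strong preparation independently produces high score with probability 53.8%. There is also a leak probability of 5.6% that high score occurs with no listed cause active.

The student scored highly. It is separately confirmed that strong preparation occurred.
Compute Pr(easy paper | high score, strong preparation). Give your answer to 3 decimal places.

Under noisy-OR, P(high score | causes) = 1 − (1−0.056)·∏(1−qᵢ) over the active causes.
P(high score | strong preparation) = 0.563872×0.684 + 0.842122×0.316 = 0.385688 + 0.266111 = 0.651799
Of this, 0.266111 comes from 0.842122×0.316 (the easy paper=true cases).
Hence the posterior is 0.266111/0.651799 ≈ 0.408.

Pr(easy paper | high score, strong preparation) ≈ 0.408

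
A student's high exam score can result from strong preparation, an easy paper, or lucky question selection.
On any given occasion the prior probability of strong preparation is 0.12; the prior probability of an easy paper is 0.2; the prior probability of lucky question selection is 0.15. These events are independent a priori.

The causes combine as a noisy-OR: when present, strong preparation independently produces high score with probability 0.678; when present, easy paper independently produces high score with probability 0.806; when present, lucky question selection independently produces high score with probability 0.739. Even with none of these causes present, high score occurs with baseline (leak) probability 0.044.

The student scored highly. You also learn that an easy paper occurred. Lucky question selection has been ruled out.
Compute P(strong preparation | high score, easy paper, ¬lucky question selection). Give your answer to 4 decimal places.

Under noisy-OR, P(high score | causes) = 1 − (1−0.044)·∏(1−qᵢ) over the active causes.
Numerator (weight on configurations with strong preparation): 0.940281×0.12 = 0.112834
Normalizer over all consistent configurations: 0.814536×0.88 + 0.940281×0.12 = 0.829626
Posterior = 0.112834 / 0.829626 ≈ 0.1360

P(strong preparation | high score, easy paper, ¬lucky question selection) ≈ 0.1360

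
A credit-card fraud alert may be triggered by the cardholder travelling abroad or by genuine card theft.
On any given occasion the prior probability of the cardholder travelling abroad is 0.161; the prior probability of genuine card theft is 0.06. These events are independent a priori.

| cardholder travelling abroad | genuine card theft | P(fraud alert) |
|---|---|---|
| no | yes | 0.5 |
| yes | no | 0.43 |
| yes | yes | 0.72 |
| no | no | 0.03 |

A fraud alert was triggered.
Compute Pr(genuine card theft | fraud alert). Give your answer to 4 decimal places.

Numerator (weight on configurations with genuine card theft): 0.025170 + 0.006955 = 0.032125
The normalizing constant is 0.03·0.839·0.94 + 0.5·0.839·0.06 + 0.43·0.161·0.94 + 0.72·0.161·0.06 = 0.120861
P(genuine card theft | fraud alert) = 0.032125/0.120861 ≈ 0.2658

Pr(genuine card theft | fraud alert) ≈ 0.2658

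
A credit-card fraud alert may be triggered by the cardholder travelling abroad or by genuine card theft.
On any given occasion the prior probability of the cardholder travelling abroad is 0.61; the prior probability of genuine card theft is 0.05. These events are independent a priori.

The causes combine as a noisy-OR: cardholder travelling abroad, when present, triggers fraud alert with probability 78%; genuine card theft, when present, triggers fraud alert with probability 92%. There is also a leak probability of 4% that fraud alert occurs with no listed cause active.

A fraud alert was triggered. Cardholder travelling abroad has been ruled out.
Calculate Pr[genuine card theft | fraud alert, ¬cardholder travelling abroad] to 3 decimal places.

Pr[genuine card theft | fraud alert, ¬cardholder travelling abroad] ≈ 0.548

Under noisy-OR, P(fraud alert | causes) = 1 − (1−0.04)·∏(1−qᵢ) over the active causes.
By total probability over both values of genuine card theft:
  P(fraud alert | ¬cardholder travelling abroad) = 0.04·0.95 + 0.9232·0.05
        = 0.038000 + 0.046160 = 0.084160
Configurations with genuine card theft contribute 0.046160, so
  P(genuine card theft | fraud alert, ¬cardholder travelling abroad) = 0.046160 / 0.084160 ≈ 0.548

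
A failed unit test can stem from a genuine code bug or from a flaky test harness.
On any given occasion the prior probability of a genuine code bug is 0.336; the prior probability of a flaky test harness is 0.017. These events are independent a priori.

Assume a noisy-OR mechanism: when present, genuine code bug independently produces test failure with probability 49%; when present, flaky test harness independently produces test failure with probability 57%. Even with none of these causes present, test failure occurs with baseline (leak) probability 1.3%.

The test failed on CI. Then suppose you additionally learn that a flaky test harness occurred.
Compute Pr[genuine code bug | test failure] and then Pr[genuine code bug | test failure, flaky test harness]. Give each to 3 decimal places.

Under noisy-OR, P(test failure | causes) = 1 − (1−0.013)·∏(1−qᵢ) over the active causes.
Enumerate the 4 (genuine code bug, flaky test harness) configurations and weight by the priors:
  P(test failure) = 0.013*0.664*0.983 + 0.57559*0.664*0.017 + 0.49663*0.336*0.983 + 0.783551*0.336*0.017
        = 0.008485 + 0.006497 + 0.164031 + 0.004476 = 0.183489
Configurations with genuine code bug contribute 0.168507, so
  P(genuine code bug | test failure) = 0.168507 / 0.183489 ≈ 0.918

With the extra evidence:
Enumerate both values of genuine code bug and weight by the priors:
  P(test failure | flaky test harness) = 0.57559·0.664 + 0.783551·0.336
        = 0.382192 + 0.263273 = 0.645465
The terms with genuine code bug present sum to 0.263273, so
  P(genuine code bug | test failure, flaky test harness) = 0.263273 / 0.645465 ≈ 0.408

Pr[genuine code bug | test failure] ≈ 0.918; Pr[genuine code bug | test failure, flaky test harness] ≈ 0.408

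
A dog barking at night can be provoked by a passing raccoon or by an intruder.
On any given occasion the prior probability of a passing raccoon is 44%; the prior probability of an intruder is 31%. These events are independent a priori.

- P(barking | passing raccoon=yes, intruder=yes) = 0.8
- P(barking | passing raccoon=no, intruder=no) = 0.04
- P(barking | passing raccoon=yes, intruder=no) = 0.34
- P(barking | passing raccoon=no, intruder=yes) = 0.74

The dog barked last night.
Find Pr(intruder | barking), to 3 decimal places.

Pr(intruder | barking) ≈ 0.667

Numerator (weight on configurations with intruder): 0.128464 + 0.109120 = 0.237584
The normalizing constant is 0.04·0.56·0.69 + 0.74·0.56·0.31 + 0.34·0.44·0.69 + 0.8·0.44·0.31 = 0.356264
Posterior = 0.237584 / 0.356264 ≈ 0.667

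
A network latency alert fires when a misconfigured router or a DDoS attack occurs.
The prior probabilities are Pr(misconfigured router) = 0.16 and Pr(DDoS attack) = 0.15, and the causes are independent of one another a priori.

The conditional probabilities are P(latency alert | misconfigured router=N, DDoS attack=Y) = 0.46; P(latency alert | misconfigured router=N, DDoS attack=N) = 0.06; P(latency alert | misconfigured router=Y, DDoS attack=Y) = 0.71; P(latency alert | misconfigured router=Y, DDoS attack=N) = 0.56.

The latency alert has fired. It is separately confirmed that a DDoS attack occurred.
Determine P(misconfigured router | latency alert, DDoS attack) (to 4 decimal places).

For the numerator, keep only misconfigured router=true terms: 0.71·0.16 = 0.113600
Normalizer over all consistent configurations: 0.46·0.84 + 0.71·0.16 = 0.500000
P(misconfigured router | latency alert, DDoS attack) = 0.113600/0.500000 ≈ 0.2272

P(misconfigured router | latency alert, DDoS attack) ≈ 0.2272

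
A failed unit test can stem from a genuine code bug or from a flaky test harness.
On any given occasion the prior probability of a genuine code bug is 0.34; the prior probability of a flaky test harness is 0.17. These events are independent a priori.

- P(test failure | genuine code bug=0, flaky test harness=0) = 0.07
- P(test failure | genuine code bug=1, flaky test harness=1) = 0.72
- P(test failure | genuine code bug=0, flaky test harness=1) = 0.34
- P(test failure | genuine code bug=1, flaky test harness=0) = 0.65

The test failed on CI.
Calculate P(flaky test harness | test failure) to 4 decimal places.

P(flaky test harness | test failure) ≈ 0.2645

P(test failure) = 0.07*0.66*0.83 + 0.34*0.66*0.17 + 0.65*0.34*0.83 + 0.72*0.34*0.17 = 0.038346 + 0.038148 + 0.183430 + 0.041616 = 0.301540
Of this, 0.079764 comes from 0.038148 + 0.041616 (the flaky test harness=true cases).
So P(flaky test harness | test failure) = 0.079764/0.301540 ≈ 0.2645.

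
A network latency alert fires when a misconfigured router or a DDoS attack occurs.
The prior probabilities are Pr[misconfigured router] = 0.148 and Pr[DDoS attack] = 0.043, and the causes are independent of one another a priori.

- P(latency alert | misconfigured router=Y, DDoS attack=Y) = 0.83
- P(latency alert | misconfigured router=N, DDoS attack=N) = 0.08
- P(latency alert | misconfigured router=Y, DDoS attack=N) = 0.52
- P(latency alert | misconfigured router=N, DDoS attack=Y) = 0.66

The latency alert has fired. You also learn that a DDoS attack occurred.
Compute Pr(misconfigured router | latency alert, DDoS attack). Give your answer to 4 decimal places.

Weight on misconfigured router=true, given the evidence: 0.83*0.148 = 0.122840
The normalizing constant is 0.66*0.852 + 0.83*0.148 = 0.685160
P(misconfigured router | latency alert, DDoS attack) = 0.122840/0.685160 ≈ 0.1793

Pr(misconfigured router | latency alert, DDoS attack) ≈ 0.1793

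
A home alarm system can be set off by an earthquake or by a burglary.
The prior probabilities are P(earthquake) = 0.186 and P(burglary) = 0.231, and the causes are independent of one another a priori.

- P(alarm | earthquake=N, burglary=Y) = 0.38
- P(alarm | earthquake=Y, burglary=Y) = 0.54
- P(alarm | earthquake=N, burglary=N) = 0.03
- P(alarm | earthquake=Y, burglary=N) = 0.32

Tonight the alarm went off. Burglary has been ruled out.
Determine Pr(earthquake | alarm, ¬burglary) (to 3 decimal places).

Pr(earthquake | alarm, ¬burglary) ≈ 0.709

P(alarm | ¬burglary) = 0.03×0.814 + 0.32×0.186 = 0.024420 + 0.059520 = 0.083940
Restricting to configurations with earthquake present: 0.32×0.186 = 0.059520.
So P(earthquake | alarm, ¬burglary) = 0.059520/0.083940 ≈ 0.709.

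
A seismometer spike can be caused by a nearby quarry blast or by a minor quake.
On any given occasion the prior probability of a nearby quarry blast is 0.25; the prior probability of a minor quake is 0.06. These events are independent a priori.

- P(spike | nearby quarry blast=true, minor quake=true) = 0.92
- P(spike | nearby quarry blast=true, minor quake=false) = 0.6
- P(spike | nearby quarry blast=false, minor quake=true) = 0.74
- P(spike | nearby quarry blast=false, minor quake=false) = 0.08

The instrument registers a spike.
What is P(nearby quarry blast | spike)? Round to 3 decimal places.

P(spike) = 0.08·0.75·0.94 + 0.74·0.75·0.06 + 0.6·0.25·0.94 + 0.92·0.25·0.06 = 0.056400 + 0.033300 + 0.141000 + 0.013800 = 0.244500
Of this, 0.154800 comes from 0.141000 + 0.013800 (the nearby quarry blast=true cases).
P(nearby quarry blast | spike) = 0.154800 / 0.244500 ≈ 0.633

P(nearby quarry blast | spike) ≈ 0.633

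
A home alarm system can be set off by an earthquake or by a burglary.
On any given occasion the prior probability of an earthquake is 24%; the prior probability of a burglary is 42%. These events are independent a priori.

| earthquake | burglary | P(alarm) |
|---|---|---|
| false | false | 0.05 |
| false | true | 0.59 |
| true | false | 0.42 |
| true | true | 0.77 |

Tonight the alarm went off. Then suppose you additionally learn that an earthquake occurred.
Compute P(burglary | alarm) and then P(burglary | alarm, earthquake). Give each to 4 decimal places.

P(alarm) = 0.05×0.76×0.58 + 0.59×0.76×0.42 + 0.42×0.24×0.58 + 0.77×0.24×0.42 = 0.022040 + 0.188328 + 0.058464 + 0.077616 = 0.346448
The burglary-present share is 0.188328 + 0.077616 = 0.265944.
P(burglary | alarm) = 0.265944 / 0.346448 ≈ 0.7676

Now condition on the additional information:
Sum P(alarm|·) weighted by the priors over both values of burglary:
  P(alarm | earthquake) = 0.42·0.58 + 0.77·0.42
        = 0.243600 + 0.323400 = 0.567000
Configurations with burglary contribute 0.323400, so
  P(burglary | alarm, earthquake) = 0.323400 / 0.567000 ≈ 0.5704
The drop from 0.7676 to 0.5704 is the explaining-away (discounting) effect.

P(burglary | alarm) ≈ 0.7676; P(burglary | alarm, earthquake) ≈ 0.5704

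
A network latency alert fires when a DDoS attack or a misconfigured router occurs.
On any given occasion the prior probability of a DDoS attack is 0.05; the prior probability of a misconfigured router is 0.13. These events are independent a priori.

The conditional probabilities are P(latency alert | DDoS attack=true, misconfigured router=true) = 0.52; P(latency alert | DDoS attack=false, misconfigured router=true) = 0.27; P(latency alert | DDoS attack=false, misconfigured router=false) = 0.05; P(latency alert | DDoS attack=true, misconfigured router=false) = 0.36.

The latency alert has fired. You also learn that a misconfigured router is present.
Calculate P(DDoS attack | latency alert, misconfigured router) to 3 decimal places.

Enumerate both values of DDoS attack and weight by the priors:
  P(latency alert | misconfigured router) = 0.27*0.95 + 0.52*0.05
        = 0.256500 + 0.026000 = 0.282500
Keeping only the DDoS attack-present terms gives 0.026000, so
  P(DDoS attack | latency alert, misconfigured router) = 0.026000 / 0.282500 ≈ 0.092

P(DDoS attack | latency alert, misconfigured router) ≈ 0.092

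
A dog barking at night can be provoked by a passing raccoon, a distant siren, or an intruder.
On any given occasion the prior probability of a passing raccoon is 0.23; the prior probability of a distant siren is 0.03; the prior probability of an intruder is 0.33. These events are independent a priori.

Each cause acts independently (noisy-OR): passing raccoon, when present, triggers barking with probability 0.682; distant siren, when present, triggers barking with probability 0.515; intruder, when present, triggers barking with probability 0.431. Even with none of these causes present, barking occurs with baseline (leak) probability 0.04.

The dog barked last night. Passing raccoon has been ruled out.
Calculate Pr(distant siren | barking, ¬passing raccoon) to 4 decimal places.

Pr(distant siren | barking, ¬passing raccoon) ≈ 0.0952

Under noisy-OR, P(barking | causes) = 1 − (1−0.04)·∏(1−qᵢ) over the active causes.
Weight on distant siren=true, given the evidence: 0.010741 + 0.007277 = 0.018018
Denominator P(barking | ¬passing raccoon): 0.04·0.97·0.67 + 0.45376·0.97·0.33 + 0.5344·0.03·0.67 + 0.735074·0.03·0.33 = 0.189263
Posterior = 0.018018 / 0.189263 ≈ 0.0952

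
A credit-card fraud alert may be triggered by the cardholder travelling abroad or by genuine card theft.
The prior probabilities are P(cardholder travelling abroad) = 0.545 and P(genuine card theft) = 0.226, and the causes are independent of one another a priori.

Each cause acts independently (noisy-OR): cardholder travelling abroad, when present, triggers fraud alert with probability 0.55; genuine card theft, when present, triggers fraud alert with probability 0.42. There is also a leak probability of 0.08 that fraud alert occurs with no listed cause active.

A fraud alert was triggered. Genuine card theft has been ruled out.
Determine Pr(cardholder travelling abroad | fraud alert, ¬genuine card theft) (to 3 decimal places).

Pr(cardholder travelling abroad | fraud alert, ¬genuine card theft) ≈ 0.898

Under noisy-OR, P(fraud alert | causes) = 1 − (1−0.08)·∏(1−qᵢ) over the active causes.
Enumerate both values of cardholder travelling abroad and weight by the priors:
  P(fraud alert | ¬genuine card theft) = 0.08×0.455 + 0.586×0.545
        = 0.036400 + 0.319370 = 0.355770
The terms with cardholder travelling abroad present sum to 0.319370, so
  P(cardholder travelling abroad | fraud alert, ¬genuine card theft) = 0.319370 / 0.355770 ≈ 0.898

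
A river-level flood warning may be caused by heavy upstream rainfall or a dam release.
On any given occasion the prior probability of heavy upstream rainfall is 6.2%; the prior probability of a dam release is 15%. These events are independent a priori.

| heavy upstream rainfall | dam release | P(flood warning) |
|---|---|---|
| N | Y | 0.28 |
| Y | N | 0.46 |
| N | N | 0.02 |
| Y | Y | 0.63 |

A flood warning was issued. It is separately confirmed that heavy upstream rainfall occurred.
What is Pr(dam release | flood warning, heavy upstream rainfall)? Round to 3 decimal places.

Pr(dam release | flood warning, heavy upstream rainfall) ≈ 0.195

Sum P(flood warning|·) weighted by the priors over both values of dam release:
  P(flood warning | heavy upstream rainfall) = 0.46·0.85 + 0.63·0.15
        = 0.391000 + 0.094500 = 0.485500
Keeping only the dam release-present terms gives 0.094500, so
  P(dam release | flood warning, heavy upstream rainfall) = 0.094500 / 0.485500 ≈ 0.195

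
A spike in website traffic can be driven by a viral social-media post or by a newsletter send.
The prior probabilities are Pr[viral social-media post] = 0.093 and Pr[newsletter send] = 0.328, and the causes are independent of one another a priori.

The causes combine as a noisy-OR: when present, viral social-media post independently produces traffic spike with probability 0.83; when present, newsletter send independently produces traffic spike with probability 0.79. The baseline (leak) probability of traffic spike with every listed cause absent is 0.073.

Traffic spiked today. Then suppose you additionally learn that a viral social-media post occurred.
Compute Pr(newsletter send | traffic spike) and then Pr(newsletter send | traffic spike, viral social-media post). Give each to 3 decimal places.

Under noisy-OR, P(traffic spike | causes) = 1 − (1−0.073)·∏(1−qᵢ) over the active causes.
Enumerate the 4 (viral social-media post, newsletter send) configurations and weight by the priors:
  P(traffic spike) = 0.073×0.907×0.672 + 0.80533×0.907×0.328 + 0.84241×0.093×0.672 + 0.966906×0.093×0.328
        = 0.044494 + 0.239582 + 0.052647 + 0.029495 = 0.366218
Keeping only the newsletter send-present terms gives 0.269077, so
  P(newsletter send | traffic spike) = 0.269077 / 0.366218 ≈ 0.735

Now condition on the additional information:
P(traffic spike | viral social-media post) = 0.84241*0.672 + 0.966906*0.328 = 0.566100 + 0.317145 = 0.883245
Of this, 0.317145 comes from 0.966906*0.328 (the newsletter send=true cases).
P(newsletter send | traffic spike, viral social-media post) = 0.317145 / 0.883245 ≈ 0.359
The drop from 0.735 to 0.359 is the explaining-away (discounting) effect.

Pr(newsletter send | traffic spike) ≈ 0.735; Pr(newsletter send | traffic spike, viral social-media post) ≈ 0.359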